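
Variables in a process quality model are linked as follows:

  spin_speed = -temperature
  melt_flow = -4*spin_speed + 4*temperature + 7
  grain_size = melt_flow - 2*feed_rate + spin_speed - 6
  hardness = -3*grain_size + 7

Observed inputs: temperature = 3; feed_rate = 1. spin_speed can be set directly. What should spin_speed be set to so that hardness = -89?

Intervening on spin_speed fixes its value directly, overriding its dependence on temperature.
Substituting into the melt_flow equation gives melt_flow = -4*spin_speed + 19.
This gives grain_size = -3*spin_speed + 11.
hardness becomes 9*spin_speed - 26.
Solve 9*spin_speed - 26 = -89: spin_speed = (-89 + 26) / 9 = -7.

spin_speed = -7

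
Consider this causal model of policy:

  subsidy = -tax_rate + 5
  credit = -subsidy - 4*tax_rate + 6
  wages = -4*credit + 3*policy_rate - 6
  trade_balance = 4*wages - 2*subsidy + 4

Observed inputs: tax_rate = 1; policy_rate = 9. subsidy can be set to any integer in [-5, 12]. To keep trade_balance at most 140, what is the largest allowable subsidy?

Intervening on subsidy fixes its value directly, overriding its dependence on tax_rate.
Substituting into the credit equation gives credit = -subsidy + 2.
This gives wages = 4*subsidy + 13.
Substituting into the trade_balance equation gives trade_balance = 14*subsidy + 56.
Require 14*subsidy + 56 ≤ 140, so subsidy ≤ 6.
The largest integer in [-5, 12] satisfying this is 6.

subsidy = 6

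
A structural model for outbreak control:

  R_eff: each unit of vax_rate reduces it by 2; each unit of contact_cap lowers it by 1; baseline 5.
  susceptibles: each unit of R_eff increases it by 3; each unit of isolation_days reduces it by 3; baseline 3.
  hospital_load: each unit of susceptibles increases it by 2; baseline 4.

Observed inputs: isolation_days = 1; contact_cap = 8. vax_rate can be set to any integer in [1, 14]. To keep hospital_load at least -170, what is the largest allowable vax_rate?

vax_rate = 13

Substituting into the R_eff equation gives R_eff = -2*vax_rate - 3.
So susceptibles = -6*vax_rate - 9.
So hospital_load = -12*vax_rate - 14.
Require -12*vax_rate - 14 ≥ -170, so vax_rate ≤ 13.
The largest integer in [1, 14] satisfying this is 13.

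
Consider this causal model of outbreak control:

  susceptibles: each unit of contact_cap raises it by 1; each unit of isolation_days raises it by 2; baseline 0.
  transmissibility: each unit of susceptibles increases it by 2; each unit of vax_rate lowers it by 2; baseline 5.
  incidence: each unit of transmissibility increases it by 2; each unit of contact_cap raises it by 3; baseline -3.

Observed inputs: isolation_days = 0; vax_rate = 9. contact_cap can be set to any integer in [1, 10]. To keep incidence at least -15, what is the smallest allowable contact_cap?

Substituting into the susceptibles equation gives susceptibles = contact_cap.
Substituting into the transmissibility equation gives transmissibility = 2*contact_cap - 13.
Substituting into the incidence equation gives incidence = 7*contact_cap - 29.
Require 7*contact_cap - 29 ≥ -15, so contact_cap ≥ 2.
The smallest integer in [1, 10] satisfying this is 2.

contact_cap = 2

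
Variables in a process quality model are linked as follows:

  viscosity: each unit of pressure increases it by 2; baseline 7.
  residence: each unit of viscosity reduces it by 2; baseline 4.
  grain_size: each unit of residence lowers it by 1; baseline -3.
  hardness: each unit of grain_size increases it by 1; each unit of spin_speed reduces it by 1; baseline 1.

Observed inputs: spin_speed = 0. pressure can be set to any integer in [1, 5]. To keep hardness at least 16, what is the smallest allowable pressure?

pressure = 2

Substituting into the residence equation gives residence = -4*pressure - 10.
So grain_size = 4*pressure + 7.
Substituting into the hardness equation gives hardness = 4*pressure + 8.
Require 4*pressure + 8 ≥ 16, so pressure ≥ 2.
The smallest integer in [1, 5] satisfying this is 2.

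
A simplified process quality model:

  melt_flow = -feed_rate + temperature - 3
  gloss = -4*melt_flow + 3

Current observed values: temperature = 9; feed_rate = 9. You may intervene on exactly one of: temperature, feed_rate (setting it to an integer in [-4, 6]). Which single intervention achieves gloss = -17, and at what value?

set feed_rate = 1

Intervening on temperature: gloss = -4*temperature + 51. Reaching -17 requires temperature = 17, outside [-4, 6].
Intervening on feed_rate: with other inputs at their observed values, gloss = 4*feed_rate - 21. Solving for -17 gives feed_rate = 1, within [-4, 6].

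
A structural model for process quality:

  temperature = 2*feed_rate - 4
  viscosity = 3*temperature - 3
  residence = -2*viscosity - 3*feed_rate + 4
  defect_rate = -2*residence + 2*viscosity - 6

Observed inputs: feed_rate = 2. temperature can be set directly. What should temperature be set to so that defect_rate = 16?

Intervening on temperature fixes its value directly, overriding its dependence on feed_rate.
Substituting into the residence equation gives residence = -6*temperature + 4.
Substituting into the defect_rate equation gives defect_rate = 18*temperature - 20.
Solve 18*temperature - 20 = 16: temperature = (16 + 20) / 18 = 2.

temperature = 2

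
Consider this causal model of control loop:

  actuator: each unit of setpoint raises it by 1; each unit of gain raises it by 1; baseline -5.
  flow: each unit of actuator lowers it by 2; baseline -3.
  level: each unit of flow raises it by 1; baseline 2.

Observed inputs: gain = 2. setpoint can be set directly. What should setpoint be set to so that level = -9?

Substituting into the actuator equation gives actuator = setpoint - 3.
Substituting into the flow equation gives flow = -2*setpoint + 3.
So level = -2*setpoint + 5.
Solve -2*setpoint + 5 = -9: setpoint = (-9 - 5) / -2 = 7.

setpoint = 7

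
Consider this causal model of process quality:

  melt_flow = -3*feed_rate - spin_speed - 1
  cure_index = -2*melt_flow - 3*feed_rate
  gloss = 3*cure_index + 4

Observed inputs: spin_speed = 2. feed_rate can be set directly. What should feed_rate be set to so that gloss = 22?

feed_rate = 0

Substituting into the melt_flow equation gives melt_flow = -3*feed_rate - 3.
This gives cure_index = 3*feed_rate + 6.
gloss becomes 9*feed_rate + 22.
Solve 9*feed_rate + 22 = 22: feed_rate = (22 - 22) / 9 = 0.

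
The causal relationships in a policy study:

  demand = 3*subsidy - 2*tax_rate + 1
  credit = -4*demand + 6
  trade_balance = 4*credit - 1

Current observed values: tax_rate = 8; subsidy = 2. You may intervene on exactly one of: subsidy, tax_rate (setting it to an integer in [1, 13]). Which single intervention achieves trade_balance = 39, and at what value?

Intervening on subsidy: trade_balance = -48*subsidy + 263. Reaching 39 requires subsidy = 14/3, not an integer.
Intervening on tax_rate: with other inputs at their observed values, trade_balance = 32*tax_rate - 89. Solving for 39 gives tax_rate = 4, within [1, 13].

set tax_rate = 4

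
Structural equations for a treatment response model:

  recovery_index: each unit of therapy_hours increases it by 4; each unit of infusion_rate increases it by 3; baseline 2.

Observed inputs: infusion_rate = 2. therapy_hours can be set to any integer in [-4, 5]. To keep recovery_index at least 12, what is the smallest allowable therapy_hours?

therapy_hours = 1

Substituting into the recovery_index equation gives recovery_index = 4*therapy_hours + 8.
Require 4*therapy_hours + 8 ≥ 12, so therapy_hours ≥ 1.
The smallest integer in [-4, 5] satisfying this is 1.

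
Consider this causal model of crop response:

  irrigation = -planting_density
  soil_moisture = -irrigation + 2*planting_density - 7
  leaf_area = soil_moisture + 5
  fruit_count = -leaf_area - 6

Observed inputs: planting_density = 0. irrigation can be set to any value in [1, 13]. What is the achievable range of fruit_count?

-3 to 9

Intervening on irrigation fixes its value directly, overriding its dependence on planting_density.
Substituting into the soil_moisture equation gives soil_moisture = -irrigation - 7.
Substituting into the leaf_area equation gives leaf_area = -irrigation - 2.
fruit_count becomes irrigation - 4.
Linear in irrigation, so extremes are at the endpoints: irrigation = 1 gives fruit_count = -3; irrigation = 13 gives fruit_count = 9.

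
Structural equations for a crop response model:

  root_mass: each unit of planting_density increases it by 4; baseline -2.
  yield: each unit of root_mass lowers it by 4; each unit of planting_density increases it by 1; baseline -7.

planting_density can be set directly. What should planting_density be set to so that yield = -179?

planting_density = 12

Substituting into the yield equation gives yield = -15*planting_density + 1.
Solve -15*planting_density + 1 = -179: planting_density = (-179 - 1) / -15 = 12.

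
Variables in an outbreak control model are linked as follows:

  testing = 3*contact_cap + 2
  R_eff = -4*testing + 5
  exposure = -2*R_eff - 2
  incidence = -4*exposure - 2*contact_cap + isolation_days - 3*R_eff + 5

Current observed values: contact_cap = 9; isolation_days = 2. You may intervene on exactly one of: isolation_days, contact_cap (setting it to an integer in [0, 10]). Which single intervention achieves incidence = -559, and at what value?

set isolation_days = 1

Intervening on isolation_days: with other inputs at their observed values, incidence = isolation_days - 560. Solving for -559 gives isolation_days = 1, within [0, 10].
Intervening on contact_cap: incidence = -62*contact_cap. Reaching -559 requires contact_cap = 559/62, not an integer.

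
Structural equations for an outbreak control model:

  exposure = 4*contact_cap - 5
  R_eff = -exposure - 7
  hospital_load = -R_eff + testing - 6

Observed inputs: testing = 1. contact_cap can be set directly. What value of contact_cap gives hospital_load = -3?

contact_cap = 0

Substituting into the R_eff equation gives R_eff = -4*contact_cap - 2.
So hospital_load = 4*contact_cap - 3.
Solve 4*contact_cap - 3 = -3: contact_cap = (-3 + 3) / 4 = 0.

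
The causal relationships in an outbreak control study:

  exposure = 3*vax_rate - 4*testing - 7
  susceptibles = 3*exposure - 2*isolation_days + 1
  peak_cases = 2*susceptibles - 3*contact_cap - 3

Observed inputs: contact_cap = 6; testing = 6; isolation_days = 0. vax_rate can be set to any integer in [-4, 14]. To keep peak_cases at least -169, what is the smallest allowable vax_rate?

vax_rate = 2

Substituting into the exposure equation gives exposure = 3*vax_rate - 31.
Substituting into the susceptibles equation gives susceptibles = 9*vax_rate - 92.
Substituting into the peak_cases equation gives peak_cases = 18*vax_rate - 205.
Require 18*vax_rate - 205 ≥ -169, so vax_rate ≥ 2.
The smallest integer in [-4, 14] satisfying this is 2.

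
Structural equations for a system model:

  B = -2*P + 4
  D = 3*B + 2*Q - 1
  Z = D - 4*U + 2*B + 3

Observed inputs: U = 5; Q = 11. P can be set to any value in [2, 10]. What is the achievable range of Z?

Substituting into the D equation gives D = -6*P + 33.
Substituting into the Z equation gives Z = -10*P + 24.
Linear in P, so extremes are at the endpoints: P = 2 gives Z = 4; P = 10 gives Z = -76.

-76 to 4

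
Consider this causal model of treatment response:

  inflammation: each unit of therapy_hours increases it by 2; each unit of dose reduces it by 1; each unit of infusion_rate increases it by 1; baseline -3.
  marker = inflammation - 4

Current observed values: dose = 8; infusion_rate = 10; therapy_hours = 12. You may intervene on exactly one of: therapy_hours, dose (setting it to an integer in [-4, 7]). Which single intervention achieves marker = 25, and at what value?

Intervening on therapy_hours: marker = 2*therapy_hours - 5. Reaching 25 requires therapy_hours = 15, outside [-4, 7].
Intervening on dose: with other inputs at their observed values, marker = -dose + 27. Solving for 25 gives dose = 2, within [-4, 7].

set dose = 2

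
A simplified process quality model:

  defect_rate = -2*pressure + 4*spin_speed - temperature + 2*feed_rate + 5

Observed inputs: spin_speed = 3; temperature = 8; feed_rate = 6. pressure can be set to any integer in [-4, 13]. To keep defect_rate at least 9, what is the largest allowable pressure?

pressure = 6

Substituting into the defect_rate equation gives defect_rate = -2*pressure + 21.
Require -2*pressure + 21 ≥ 9, so pressure ≤ 6.
The largest integer in [-4, 13] satisfying this is 6.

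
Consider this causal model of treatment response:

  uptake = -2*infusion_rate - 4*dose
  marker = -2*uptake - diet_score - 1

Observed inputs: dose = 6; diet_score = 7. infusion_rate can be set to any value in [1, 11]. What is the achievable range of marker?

Substituting into the uptake equation gives uptake = -2*infusion_rate - 24.
marker becomes 4*infusion_rate + 40.
Linear in infusion_rate, so extremes are at the endpoints: infusion_rate = 1 gives marker = 44; infusion_rate = 11 gives marker = 84.

44 to 84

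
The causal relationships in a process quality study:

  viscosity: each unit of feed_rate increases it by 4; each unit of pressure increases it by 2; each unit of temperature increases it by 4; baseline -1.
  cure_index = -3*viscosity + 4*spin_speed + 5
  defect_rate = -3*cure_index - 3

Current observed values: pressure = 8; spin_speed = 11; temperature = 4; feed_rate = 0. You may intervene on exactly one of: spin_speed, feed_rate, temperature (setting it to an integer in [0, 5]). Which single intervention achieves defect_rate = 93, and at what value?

set temperature = 3

Intervening on spin_speed: defect_rate = -12*spin_speed + 261. Reaching 93 requires spin_speed = 14, outside [0, 5].
Intervening on feed_rate: defect_rate = 36*feed_rate + 129. Reaching 93 requires feed_rate = -1, outside [0, 5].
Intervening on temperature: with other inputs at their observed values, defect_rate = 36*temperature - 15. Solving for 93 gives temperature = 3, within [0, 5].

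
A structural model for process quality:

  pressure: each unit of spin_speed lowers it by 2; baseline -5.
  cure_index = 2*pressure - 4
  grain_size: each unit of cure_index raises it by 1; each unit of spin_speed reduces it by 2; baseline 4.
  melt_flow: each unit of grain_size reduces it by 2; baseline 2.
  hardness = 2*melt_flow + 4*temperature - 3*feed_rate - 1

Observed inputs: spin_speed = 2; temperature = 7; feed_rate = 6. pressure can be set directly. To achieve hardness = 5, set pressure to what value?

Intervening on pressure fixes its value directly, overriding its dependence on spin_speed.
Substituting into the grain_size equation gives grain_size = 2*pressure - 4.
melt_flow becomes -4*pressure + 10.
Substituting into the hardness equation gives hardness = -8*pressure + 29.
Solve -8*pressure + 29 = 5: pressure = (5 - 29) / -8 = 3.

pressure = 3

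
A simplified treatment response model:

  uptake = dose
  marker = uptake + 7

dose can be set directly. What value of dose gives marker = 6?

Substituting into the marker equation gives marker = dose + 7.
Solve dose + 7 = 6: dose = (6 - 7) / 1 = -1.

dose = -1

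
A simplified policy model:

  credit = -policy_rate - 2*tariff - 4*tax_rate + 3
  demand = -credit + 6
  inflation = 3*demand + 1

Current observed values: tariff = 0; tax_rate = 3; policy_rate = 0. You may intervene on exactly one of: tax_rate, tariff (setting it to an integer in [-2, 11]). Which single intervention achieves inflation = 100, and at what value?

Intervening on tax_rate: inflation = 12*tax_rate + 10. Reaching 100 requires tax_rate = 15/2, not an integer.
Intervening on tariff: with other inputs at their observed values, inflation = 6*tariff + 46. Solving for 100 gives tariff = 9, within [-2, 11].

set tariff = 9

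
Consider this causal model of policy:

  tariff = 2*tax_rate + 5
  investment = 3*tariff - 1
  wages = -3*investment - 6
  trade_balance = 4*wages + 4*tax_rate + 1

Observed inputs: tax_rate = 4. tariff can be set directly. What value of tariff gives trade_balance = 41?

Intervening on tariff fixes its value directly, overriding its dependence on tax_rate.
Substituting into the wages equation gives wages = -9*tariff - 3.
Substituting into the trade_balance equation gives trade_balance = -36*tariff + 5.
Solve -36*tariff + 5 = 41: tariff = (41 - 5) / -36 = -1.

tariff = -1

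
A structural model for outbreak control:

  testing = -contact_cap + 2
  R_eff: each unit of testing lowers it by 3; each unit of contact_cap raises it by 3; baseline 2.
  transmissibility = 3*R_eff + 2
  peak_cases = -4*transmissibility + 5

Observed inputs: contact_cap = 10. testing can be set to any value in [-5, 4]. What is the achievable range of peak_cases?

-567 to -243

Intervening on testing fixes its value directly, overriding its dependence on contact_cap.
Substituting into the R_eff equation gives R_eff = -3*testing + 32.
transmissibility becomes -9*testing + 98.
This gives peak_cases = 36*testing - 387.
Linear in testing, so extremes are at the endpoints: testing = -5 gives peak_cases = -567; testing = 4 gives peak_cases = -243.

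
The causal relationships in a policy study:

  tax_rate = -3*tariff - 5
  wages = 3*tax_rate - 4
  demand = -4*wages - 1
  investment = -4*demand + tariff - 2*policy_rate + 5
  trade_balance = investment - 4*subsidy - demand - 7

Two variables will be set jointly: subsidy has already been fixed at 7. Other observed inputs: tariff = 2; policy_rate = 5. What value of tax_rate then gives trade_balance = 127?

With subsidy held at 7:
Intervening on tax_rate fixes its value directly, overriding its dependence on tariff.
Substituting into the demand equation gives demand = -12*tax_rate + 15.
investment becomes 48*tax_rate - 63.
Substituting into the trade_balance equation gives trade_balance = 60*tax_rate - 113.
Solve 60*tax_rate - 113 = 127: tax_rate = (127 + 113) / 60 = 4.

tax_rate = 4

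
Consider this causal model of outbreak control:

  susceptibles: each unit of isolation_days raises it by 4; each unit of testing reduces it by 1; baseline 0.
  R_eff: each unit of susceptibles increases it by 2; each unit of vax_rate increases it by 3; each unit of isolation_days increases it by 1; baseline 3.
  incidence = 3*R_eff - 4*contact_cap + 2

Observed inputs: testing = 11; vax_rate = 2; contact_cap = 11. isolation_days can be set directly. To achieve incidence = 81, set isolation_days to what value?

Substituting into the susceptibles equation gives susceptibles = 4*isolation_days - 11.
So R_eff = 9*isolation_days - 13.
Substituting into the incidence equation gives incidence = 27*isolation_days - 81.
Solve 27*isolation_days - 81 = 81: isolation_days = (81 + 81) / 27 = 6.

isolation_days = 6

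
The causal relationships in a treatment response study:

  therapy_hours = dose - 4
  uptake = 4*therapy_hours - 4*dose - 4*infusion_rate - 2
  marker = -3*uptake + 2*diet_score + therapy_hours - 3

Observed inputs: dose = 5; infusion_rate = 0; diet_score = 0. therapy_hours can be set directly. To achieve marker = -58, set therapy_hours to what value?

Intervening on therapy_hours fixes its value directly, overriding its dependence on dose.
Substituting into the uptake equation gives uptake = 4*therapy_hours - 22.
Substituting into the marker equation gives marker = -11*therapy_hours + 63.
Solve -11*therapy_hours + 63 = -58: therapy_hours = (-58 - 63) / -11 = 11.

therapy_hours = 11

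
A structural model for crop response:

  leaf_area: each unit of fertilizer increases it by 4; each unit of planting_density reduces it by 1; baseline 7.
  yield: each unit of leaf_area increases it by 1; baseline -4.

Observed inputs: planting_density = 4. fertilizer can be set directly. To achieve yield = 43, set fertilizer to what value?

Substituting into the leaf_area equation gives leaf_area = 4*fertilizer + 3.
This gives yield = 4*fertilizer - 1.
Solve 4*fertilizer - 1 = 43: fertilizer = (43 + 1) / 4 = 11.

fertilizer = 11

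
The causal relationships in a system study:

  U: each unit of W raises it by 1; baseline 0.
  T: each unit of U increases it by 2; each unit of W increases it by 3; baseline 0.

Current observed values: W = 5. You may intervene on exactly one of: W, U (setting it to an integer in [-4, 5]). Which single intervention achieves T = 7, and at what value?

set U = -4

Intervening on W: T = 5*W. Reaching 7 requires W = 7/5, not an integer.
Intervening on U: with other inputs at their observed values, T = 2*U + 15. Solving for 7 gives U = -4, within [-4, 5].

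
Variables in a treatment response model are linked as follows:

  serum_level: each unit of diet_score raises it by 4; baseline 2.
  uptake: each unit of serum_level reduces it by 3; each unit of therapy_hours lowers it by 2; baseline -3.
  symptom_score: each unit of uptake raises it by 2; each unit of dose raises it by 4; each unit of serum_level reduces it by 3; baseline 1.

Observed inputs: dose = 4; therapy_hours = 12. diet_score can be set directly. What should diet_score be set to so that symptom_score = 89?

Substituting into the uptake equation gives uptake = -12*diet_score - 33.
So symptom_score = -36*diet_score - 55.
Solve -36*diet_score - 55 = 89: diet_score = (89 + 55) / -36 = -4.

diet_score = -4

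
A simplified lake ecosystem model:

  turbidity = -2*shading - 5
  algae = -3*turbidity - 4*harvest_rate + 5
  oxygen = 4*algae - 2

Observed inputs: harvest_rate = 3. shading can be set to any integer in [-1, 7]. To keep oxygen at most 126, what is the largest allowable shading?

shading = 4

Substituting into the algae equation gives algae = 6*shading + 8.
Substituting into the oxygen equation gives oxygen = 24*shading + 30.
Require 24*shading + 30 ≤ 126, so shading ≤ 4.
The largest integer in [-1, 7] satisfying this is 4.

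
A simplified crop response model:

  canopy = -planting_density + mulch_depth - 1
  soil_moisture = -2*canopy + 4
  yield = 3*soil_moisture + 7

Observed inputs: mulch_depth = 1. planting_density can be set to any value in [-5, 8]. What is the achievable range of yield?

Substituting into the canopy equation gives canopy = -planting_density.
Substituting into the soil_moisture equation gives soil_moisture = 2*planting_density + 4.
This gives yield = 6*planting_density + 19.
Linear in planting_density, so extremes are at the endpoints: planting_density = -5 gives yield = -11; planting_density = 8 gives yield = 67.

-11 to 67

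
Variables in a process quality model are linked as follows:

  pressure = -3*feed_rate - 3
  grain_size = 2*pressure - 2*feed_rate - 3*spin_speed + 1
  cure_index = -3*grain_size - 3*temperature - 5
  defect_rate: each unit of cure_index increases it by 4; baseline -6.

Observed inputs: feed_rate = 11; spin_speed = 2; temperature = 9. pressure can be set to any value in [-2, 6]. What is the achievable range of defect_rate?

46 to 238

Intervening on pressure fixes its value directly, overriding its dependence on feed_rate.
Substituting into the grain_size equation gives grain_size = 2*pressure - 27.
So cure_index = -6*pressure + 49.
Substituting into the defect_rate equation gives defect_rate = -24*pressure + 190.
Linear in pressure, so extremes are at the endpoints: pressure = -2 gives defect_rate = 238; pressure = 6 gives defect_rate = 46.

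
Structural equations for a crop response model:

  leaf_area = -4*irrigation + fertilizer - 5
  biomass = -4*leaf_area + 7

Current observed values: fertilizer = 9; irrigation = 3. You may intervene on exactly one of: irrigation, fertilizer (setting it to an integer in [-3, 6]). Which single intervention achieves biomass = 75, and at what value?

Intervening on irrigation: biomass = 16*irrigation - 9. Reaching 75 requires irrigation = 21/4, not an integer.
Intervening on fertilizer: with other inputs at their observed values, biomass = -4*fertilizer + 75. Solving for 75 gives fertilizer = 0, within [-3, 6].

set fertilizer = 0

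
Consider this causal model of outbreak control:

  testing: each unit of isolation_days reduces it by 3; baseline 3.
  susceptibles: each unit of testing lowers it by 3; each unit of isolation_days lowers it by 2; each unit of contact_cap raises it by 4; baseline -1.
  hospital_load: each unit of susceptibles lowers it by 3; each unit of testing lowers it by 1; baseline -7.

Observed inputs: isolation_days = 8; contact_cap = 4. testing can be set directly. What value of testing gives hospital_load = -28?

Intervening on testing fixes its value directly, overriding its dependence on isolation_days.
Substituting into the susceptibles equation gives susceptibles = -3*testing - 1.
This gives hospital_load = 8*testing - 4.
Solve 8*testing - 4 = -28: testing = (-28 + 4) / 8 = -3.

testing = -3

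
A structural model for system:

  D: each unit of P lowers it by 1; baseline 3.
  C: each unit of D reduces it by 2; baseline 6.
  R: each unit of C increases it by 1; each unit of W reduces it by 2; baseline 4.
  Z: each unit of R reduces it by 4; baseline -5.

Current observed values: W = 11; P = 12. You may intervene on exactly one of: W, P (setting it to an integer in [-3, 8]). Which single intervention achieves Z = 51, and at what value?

Intervening on W: Z = 8*W - 117. Reaching 51 requires W = 21, outside [-3, 8].
Intervening on P: with other inputs at their observed values, Z = -8*P + 67. Solving for 51 gives P = 2, within [-3, 8].

set P = 2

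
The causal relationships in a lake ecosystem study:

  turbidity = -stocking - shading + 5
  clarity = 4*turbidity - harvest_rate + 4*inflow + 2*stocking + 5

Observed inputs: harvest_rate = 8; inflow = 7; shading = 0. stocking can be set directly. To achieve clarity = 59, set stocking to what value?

Substituting into the turbidity equation gives turbidity = -stocking + 5.
Substituting into the clarity equation gives clarity = -2*stocking + 45.
Solve -2*stocking + 45 = 59: stocking = (59 - 45) / -2 = -7.

stocking = -7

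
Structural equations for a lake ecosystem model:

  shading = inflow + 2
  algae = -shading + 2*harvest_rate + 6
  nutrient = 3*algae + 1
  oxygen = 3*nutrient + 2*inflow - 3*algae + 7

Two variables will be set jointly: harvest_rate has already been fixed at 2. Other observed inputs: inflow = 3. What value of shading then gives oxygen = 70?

shading = 1

With harvest_rate held at 2:
Intervening on shading fixes its value directly, overriding its dependence on inflow.
Substituting into the algae equation gives algae = -shading + 10.
nutrient becomes -3*shading + 31.
So oxygen = -6*shading + 76.
Solve -6*shading + 76 = 70: shading = (70 - 76) / -6 = 1.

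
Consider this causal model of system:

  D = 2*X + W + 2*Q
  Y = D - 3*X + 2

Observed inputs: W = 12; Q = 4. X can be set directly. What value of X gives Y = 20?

Substituting into the D equation gives D = 2*X + 20.
So Y = -X + 22.
Solve -X + 22 = 20: X = (20 - 22) / -1 = 2.

X = 2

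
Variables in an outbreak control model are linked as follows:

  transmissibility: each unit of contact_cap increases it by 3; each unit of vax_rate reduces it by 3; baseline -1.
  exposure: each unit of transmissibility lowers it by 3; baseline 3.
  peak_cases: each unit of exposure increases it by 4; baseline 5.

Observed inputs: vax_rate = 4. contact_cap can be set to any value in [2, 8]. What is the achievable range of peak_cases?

Substituting into the transmissibility equation gives transmissibility = 3*contact_cap - 13.
exposure becomes -9*contact_cap + 42.
Substituting into the peak_cases equation gives peak_cases = -36*contact_cap + 173.
Linear in contact_cap, so extremes are at the endpoints: contact_cap = 2 gives peak_cases = 101; contact_cap = 8 gives peak_cases = -115.

-115 to 101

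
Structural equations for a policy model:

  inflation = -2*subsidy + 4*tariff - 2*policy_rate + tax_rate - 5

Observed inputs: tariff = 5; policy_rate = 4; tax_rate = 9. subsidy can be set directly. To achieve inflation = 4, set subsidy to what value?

subsidy = 6

Substituting into the inflation equation gives inflation = -2*subsidy + 16.
Solve -2*subsidy + 16 = 4: subsidy = (4 - 16) / -2 = 6.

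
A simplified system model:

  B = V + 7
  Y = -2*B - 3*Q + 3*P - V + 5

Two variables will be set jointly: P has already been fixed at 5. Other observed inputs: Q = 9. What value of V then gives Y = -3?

V = -6

With P held at 5:
Substituting into the Y equation gives Y = -3*V - 21.
Solve -3*V - 21 = -3: V = (-3 + 21) / -3 = -6.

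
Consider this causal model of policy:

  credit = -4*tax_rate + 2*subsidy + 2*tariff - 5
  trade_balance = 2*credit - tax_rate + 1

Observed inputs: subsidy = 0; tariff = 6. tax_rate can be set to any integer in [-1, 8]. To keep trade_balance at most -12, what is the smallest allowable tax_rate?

Substituting into the credit equation gives credit = -4*tax_rate + 7.
Substituting into the trade_balance equation gives trade_balance = -9*tax_rate + 15.
Require -9*tax_rate + 15 ≤ -12, so tax_rate ≥ 3.
The smallest integer in [-1, 8] satisfying this is 3.

tax_rate = 3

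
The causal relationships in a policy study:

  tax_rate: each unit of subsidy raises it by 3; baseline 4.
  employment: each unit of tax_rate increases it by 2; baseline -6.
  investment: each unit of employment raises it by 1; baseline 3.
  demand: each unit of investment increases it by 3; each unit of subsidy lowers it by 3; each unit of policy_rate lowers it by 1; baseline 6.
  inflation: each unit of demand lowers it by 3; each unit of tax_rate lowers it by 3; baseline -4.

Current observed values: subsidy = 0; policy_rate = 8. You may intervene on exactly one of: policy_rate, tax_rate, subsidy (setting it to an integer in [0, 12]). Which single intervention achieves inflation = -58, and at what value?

Intervening on policy_rate: with other inputs at their observed values, inflation = 3*policy_rate - 79. Solving for -58 gives policy_rate = 7, within [0, 12].
Intervening on tax_rate: inflation = -21*tax_rate + 29. Reaching -58 requires tax_rate = 29/7, not an integer.
Intervening on subsidy: inflation = -54*subsidy - 55. Reaching -58 requires subsidy = 1/18, not an integer.

set policy_rate = 7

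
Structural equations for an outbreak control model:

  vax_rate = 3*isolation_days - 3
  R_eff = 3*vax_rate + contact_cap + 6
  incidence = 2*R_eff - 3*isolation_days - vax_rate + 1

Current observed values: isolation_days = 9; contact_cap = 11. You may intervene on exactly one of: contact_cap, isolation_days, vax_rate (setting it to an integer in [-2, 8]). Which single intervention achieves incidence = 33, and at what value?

Intervening on contact_cap: incidence = 2*contact_cap + 106. Reaching 33 requires contact_cap = -73/2, not an integer.
Intervening on isolation_days: incidence = 12*isolation_days + 20. Reaching 33 requires isolation_days = 13/12, not an integer.
Intervening on vax_rate: with other inputs at their observed values, incidence = 5*vax_rate + 8. Solving for 33 gives vax_rate = 5, within [-2, 8].

set vax_rate = 5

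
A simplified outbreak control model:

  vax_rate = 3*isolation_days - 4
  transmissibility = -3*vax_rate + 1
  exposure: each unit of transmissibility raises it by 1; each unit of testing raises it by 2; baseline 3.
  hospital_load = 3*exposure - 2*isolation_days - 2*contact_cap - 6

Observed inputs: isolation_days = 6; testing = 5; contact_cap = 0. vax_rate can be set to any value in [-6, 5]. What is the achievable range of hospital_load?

-21 to 78

Intervening on vax_rate fixes its value directly, overriding its dependence on isolation_days.
Substituting into the exposure equation gives exposure = -3*vax_rate + 14.
This gives hospital_load = -9*vax_rate + 24.
Linear in vax_rate, so extremes are at the endpoints: vax_rate = -6 gives hospital_load = 78; vax_rate = 5 gives hospital_load = -21.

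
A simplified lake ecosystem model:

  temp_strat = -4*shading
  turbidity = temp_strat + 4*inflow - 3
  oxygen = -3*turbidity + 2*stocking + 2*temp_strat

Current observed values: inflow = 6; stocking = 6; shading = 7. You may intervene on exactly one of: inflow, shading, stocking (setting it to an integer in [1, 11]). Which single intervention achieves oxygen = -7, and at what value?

Intervening on inflow: oxygen = -12*inflow + 49. Reaching -7 requires inflow = 14/3, not an integer.
Intervening on shading: with other inputs at their observed values, oxygen = 4*shading - 51. Solving for -7 gives shading = 11, within [1, 11].
Intervening on stocking: oxygen = 2*stocking - 35. Reaching -7 requires stocking = 14, outside [1, 11].

set shading = 11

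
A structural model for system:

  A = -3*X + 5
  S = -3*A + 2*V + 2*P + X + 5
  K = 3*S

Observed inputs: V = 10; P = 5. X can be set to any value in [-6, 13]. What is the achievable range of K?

-120 to 450

Substituting into the S equation gives S = 10*X + 20.
This gives K = 30*X + 60.
Linear in X, so extremes are at the endpoints: X = -6 gives K = -120; X = 13 gives K = 450.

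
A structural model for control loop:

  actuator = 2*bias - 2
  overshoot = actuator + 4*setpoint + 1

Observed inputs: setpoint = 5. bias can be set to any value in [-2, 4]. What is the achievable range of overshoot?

Substituting into the overshoot equation gives overshoot = 2*bias + 19.
Linear in bias, so extremes are at the endpoints: bias = -2 gives overshoot = 15; bias = 4 gives overshoot = 27.

15 to 27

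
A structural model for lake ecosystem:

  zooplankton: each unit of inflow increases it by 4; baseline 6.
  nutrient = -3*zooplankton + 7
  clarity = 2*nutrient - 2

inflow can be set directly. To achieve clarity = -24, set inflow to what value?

inflow = 0

Substituting into the nutrient equation gives nutrient = -12*inflow - 11.
Substituting into the clarity equation gives clarity = -24*inflow - 24.
Solve -24*inflow - 24 = -24: inflow = (-24 + 24) / -24 = 0.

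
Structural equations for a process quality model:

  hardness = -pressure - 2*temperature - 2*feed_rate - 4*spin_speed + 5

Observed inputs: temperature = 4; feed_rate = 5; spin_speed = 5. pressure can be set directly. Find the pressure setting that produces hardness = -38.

pressure = 5

Substituting into the hardness equation gives hardness = -pressure - 33.
Solve -pressure - 33 = -38: pressure = (-38 + 33) / -1 = 5.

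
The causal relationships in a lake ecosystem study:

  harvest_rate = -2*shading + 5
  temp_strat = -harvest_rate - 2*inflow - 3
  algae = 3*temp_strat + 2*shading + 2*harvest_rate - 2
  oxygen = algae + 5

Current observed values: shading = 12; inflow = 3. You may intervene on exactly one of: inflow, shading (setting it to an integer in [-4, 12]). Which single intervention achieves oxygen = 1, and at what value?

set inflow = 6

Intervening on inflow: with other inputs at their observed values, oxygen = -6*inflow + 37. Solving for 1 gives inflow = 6, within [-4, 12].
Intervening on shading: oxygen = 4*shading - 29. Reaching 1 requires shading = 15/2, not an integer.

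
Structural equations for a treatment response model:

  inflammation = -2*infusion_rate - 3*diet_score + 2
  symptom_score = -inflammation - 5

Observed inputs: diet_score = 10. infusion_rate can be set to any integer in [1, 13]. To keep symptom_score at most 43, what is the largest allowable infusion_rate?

infusion_rate = 10

Substituting into the inflammation equation gives inflammation = -2*infusion_rate - 28.
symptom_score becomes 2*infusion_rate + 23.
Require 2*infusion_rate + 23 ≤ 43, so infusion_rate ≤ 10.
The largest integer in [1, 13] satisfying this is 10.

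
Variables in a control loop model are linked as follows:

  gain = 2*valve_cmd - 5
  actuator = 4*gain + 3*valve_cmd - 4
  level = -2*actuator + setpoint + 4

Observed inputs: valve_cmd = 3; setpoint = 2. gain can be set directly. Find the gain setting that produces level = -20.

gain = 2

Intervening on gain fixes its value directly, overriding its dependence on valve_cmd.
Substituting into the actuator equation gives actuator = 4*gain + 5.
So level = -8*gain - 4.
Solve -8*gain - 4 = -20: gain = (-20 + 4) / -8 = 2.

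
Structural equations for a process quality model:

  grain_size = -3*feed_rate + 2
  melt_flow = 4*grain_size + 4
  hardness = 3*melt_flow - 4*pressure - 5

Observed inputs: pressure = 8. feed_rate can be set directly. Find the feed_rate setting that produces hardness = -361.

Substituting into the melt_flow equation gives melt_flow = -12*feed_rate + 12.
So hardness = -36*feed_rate - 1.
Solve -36*feed_rate - 1 = -361: feed_rate = (-361 + 1) / -36 = 10.

feed_rate = 10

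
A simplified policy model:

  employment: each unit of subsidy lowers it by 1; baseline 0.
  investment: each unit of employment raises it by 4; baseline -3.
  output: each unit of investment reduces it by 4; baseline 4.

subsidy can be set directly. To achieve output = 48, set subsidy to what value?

Substituting into the investment equation gives investment = -4*subsidy - 3.
Substituting into the output equation gives output = 16*subsidy + 16.
Solve 16*subsidy + 16 = 48: subsidy = (48 - 16) / 16 = 2.

subsidy = 2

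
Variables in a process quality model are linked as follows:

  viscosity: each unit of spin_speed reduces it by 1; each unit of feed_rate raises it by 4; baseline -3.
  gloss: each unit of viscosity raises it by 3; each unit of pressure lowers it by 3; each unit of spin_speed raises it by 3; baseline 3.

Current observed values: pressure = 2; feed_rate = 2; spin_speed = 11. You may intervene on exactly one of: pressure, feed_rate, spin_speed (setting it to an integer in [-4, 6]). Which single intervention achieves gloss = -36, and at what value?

Intervening on pressure: gloss = -3*pressure + 18. Reaching -36 requires pressure = 18, outside [-4, 6].
Intervening on feed_rate: with other inputs at their observed values, gloss = 12*feed_rate - 12. Solving for -36 gives feed_rate = -2, within [-4, 6].
Intervening on spin_speed: the paths from spin_speed to gloss cancel (net effect zero), leaving gloss = 12; -36 is unreachable this way.

set feed_rate = -2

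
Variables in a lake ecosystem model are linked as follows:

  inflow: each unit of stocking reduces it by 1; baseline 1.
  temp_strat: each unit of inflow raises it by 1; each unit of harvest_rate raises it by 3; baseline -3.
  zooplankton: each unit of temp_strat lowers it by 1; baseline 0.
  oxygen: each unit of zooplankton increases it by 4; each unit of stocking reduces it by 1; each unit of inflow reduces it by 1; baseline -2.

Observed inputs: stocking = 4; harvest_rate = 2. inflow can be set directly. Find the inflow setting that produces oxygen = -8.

Intervening on inflow fixes its value directly, overriding its dependence on stocking.
Substituting into the temp_strat equation gives temp_strat = inflow + 3.
Substituting into the zooplankton equation gives zooplankton = -inflow - 3.
Substituting into the oxygen equation gives oxygen = -5*inflow - 18.
Solve -5*inflow - 18 = -8: inflow = (-8 + 18) / -5 = -2.

inflow = -2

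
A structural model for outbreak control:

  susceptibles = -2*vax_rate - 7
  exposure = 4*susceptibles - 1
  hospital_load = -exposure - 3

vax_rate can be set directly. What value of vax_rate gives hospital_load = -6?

Substituting into the exposure equation gives exposure = -8*vax_rate - 29.
This gives hospital_load = 8*vax_rate + 26.
Solve 8*vax_rate + 26 = -6: vax_rate = (-6 - 26) / 8 = -4.

vax_rate = -4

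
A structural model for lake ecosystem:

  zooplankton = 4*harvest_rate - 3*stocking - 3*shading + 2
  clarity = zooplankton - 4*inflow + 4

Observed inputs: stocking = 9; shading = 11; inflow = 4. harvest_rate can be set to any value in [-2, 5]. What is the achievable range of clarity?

-78 to -50

Substituting into the zooplankton equation gives zooplankton = 4*harvest_rate - 58.
Substituting into the clarity equation gives clarity = 4*harvest_rate - 70.
Linear in harvest_rate, so extremes are at the endpoints: harvest_rate = -2 gives clarity = -78; harvest_rate = 5 gives clarity = -50.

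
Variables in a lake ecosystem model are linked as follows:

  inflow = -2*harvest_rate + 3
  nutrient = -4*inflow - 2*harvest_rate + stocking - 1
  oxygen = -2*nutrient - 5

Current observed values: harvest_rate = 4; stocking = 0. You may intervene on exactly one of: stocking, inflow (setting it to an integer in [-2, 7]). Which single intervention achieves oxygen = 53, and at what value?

set inflow = 5

Intervening on stocking: oxygen = -2*stocking - 27. Reaching 53 requires stocking = -40, outside [-2, 7].
Intervening on inflow: with other inputs at their observed values, oxygen = 8*inflow + 13. Solving for 53 gives inflow = 5, within [-2, 7].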